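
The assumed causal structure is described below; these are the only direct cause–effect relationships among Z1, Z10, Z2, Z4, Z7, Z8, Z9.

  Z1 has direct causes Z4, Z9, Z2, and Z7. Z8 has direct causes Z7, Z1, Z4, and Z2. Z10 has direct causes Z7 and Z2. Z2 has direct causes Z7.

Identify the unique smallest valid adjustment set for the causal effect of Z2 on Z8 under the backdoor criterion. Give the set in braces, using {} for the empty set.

{Z7}

Variables eligible for adjustment (non-descendants of Z2, excluding Z2 and Z8): {Z4, Z7, Z9}.
Backdoor paths from Z2 to Z8:
  P1: Z2 <- Z7 -> Z1 <- Z4 -> Z8
  P2: Z2 <- Z7 -> Z1 -> Z8
  P3: Z2 <- Z7 -> Z8
The empty set is not sufficient: P2 (Z2 <- Z7 -> Z1 -> Z8) has no collider blocking it and no conditioned non-collider, so it is open.
Try {Z7}:
  P1: blocked at fork node Z7 ∈ conditioning set.
  P2: blocked at fork node Z7 ∈ conditioning set.
  P3: blocked at fork node Z7 ∈ conditioning set.
{Z7} contains no descendant of Z2 and blocks every backdoor path.
No other singleton works — e.g. {Z9} leaves P2 open — so {Z7} is the unique smallest valid adjustment set.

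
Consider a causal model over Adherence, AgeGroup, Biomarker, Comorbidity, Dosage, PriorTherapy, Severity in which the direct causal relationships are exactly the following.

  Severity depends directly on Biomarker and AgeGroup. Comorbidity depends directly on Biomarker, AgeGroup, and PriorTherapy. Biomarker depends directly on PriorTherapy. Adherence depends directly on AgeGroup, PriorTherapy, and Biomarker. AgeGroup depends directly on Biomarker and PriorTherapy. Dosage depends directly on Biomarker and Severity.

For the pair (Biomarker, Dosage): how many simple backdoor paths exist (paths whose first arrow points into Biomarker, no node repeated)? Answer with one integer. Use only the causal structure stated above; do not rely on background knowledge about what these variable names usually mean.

3

A backdoor path from Biomarker to Dosage is any simple undirected path whose first edge points into Biomarker (i.e. leaves Biomarker via a parent).
Parents of Biomarker: {PriorTherapy}.
Enumerating:
  P1: Biomarker <- PriorTherapy -> AgeGroup -> Severity -> Dosage
  P2: Biomarker <- PriorTherapy -> Adherence <- AgeGroup -> Severity -> Dosage
  P3: Biomarker <- PriorTherapy -> Comorbidity <- AgeGroup -> Severity -> Dosage
That exhausts the simple backdoor paths. Count: 3.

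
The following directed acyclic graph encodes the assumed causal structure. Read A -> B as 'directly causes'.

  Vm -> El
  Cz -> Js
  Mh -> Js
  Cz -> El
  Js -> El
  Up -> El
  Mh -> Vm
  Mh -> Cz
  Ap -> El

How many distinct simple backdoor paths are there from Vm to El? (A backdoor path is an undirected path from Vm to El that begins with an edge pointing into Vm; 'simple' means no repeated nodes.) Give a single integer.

4

A backdoor path from Vm to El is any simple undirected path whose first edge points into Vm (i.e. leaves Vm via a parent).
Parents of Vm: {Mh}.
Enumerating:
  P1: Vm <- Mh -> Cz -> Js -> El
  P2: Vm <- Mh -> Cz -> El
  P3: Vm <- Mh -> Js <- Cz -> El
  P4: Vm <- Mh -> Js -> El
That exhausts the simple backdoor paths. Count: 4.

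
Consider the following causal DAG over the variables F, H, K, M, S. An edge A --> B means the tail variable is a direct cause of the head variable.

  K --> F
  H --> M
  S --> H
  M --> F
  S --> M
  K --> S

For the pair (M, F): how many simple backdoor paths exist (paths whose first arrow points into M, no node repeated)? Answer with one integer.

2

A backdoor path from M to F is any simple undirected path whose first edge points into M (i.e. leaves M via a parent).
Parents of M: {H, S}.
Enumerating:
  P1: M <- S <- K -> F
  P2: M <- H <- S <- K -> F
That exhausts the simple backdoor paths. Count: 2.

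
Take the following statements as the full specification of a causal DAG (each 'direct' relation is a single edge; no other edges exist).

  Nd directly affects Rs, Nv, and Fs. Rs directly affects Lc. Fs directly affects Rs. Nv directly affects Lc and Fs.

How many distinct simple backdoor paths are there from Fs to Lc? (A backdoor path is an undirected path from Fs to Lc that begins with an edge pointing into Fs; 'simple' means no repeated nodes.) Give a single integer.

4

A backdoor path from Fs to Lc is any simple undirected path whose first edge points into Fs (i.e. leaves Fs via a parent).
Parents of Fs: {Nd, Nv}.
Enumerating:
  P1: Fs <- Nd -> Nv -> Lc
  P2: Fs <- Nd -> Rs -> Lc
  P3: Fs <- Nv <- Nd -> Rs -> Lc
  P4: Fs <- Nv -> Lc
That exhausts the simple backdoor paths. Count: 4.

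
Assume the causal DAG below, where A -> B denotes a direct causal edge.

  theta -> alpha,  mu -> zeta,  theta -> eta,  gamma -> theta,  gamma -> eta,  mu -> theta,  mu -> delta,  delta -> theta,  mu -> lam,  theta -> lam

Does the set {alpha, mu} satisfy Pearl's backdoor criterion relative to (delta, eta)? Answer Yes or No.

Backdoor paths from delta to eta (paths whose first edge points into delta):
  P1: delta <- mu -> theta <- gamma -> eta
  P2: delta <- mu -> theta -> eta
  P3: delta <- mu -> lam <- theta <- gamma -> eta
  P4: delta <- mu -> lam <- theta -> eta
Condition 1 (no descendant of delta in the set): FAILS — alpha is a descendant of delta.
Condition 2 (every backdoor path blocked by {alpha, mu}):
  P1: blocked at fork node mu ∈ conditioning set.
  P2: blocked at fork node mu ∈ conditioning set.
  P3: blocked at fork node mu ∈ conditioning set.
  P4: blocked at fork node mu ∈ conditioning set.
{alpha, mu} does not satisfy the backdoor criterion.

No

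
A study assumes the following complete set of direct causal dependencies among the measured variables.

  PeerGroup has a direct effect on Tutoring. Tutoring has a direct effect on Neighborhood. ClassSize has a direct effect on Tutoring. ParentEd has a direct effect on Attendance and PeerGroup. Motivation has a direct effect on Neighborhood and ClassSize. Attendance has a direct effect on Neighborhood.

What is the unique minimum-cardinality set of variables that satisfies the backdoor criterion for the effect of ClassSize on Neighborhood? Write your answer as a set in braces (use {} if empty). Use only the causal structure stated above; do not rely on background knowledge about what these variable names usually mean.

Variables eligible for adjustment (non-descendants of ClassSize, excluding ClassSize and Neighborhood): {Attendance, Motivation, ParentEd, PeerGroup}.
Backdoor paths from ClassSize to Neighborhood:
  P1: ClassSize <- Motivation -> Neighborhood
The empty set is not sufficient: P1 (ClassSize <- Motivation -> Neighborhood) has no collider blocking it and no conditioned non-collider, so it is open.
Try {Motivation}:
  P1: blocked at fork node Motivation ∈ conditioning set.
{Motivation} contains no descendant of ClassSize and blocks every backdoor path.
No other singleton works — e.g. {ParentEd} leaves P1 open — so {Motivation} is the unique smallest valid adjustment set.

{Motivation}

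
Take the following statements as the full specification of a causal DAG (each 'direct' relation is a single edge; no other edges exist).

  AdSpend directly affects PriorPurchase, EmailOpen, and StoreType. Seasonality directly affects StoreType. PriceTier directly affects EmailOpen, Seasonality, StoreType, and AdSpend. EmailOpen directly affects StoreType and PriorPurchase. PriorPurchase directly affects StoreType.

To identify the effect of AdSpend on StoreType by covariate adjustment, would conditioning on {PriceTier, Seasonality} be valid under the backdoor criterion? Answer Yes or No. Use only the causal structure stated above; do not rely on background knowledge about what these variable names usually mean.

Backdoor paths from AdSpend to StoreType (paths whose first edge points into AdSpend):
  P1: AdSpend <- PriceTier -> EmailOpen -> PriorPurchase -> StoreType
  P2: AdSpend <- PriceTier -> EmailOpen -> StoreType
  P3: AdSpend <- PriceTier -> Seasonality -> StoreType
  P4: AdSpend <- PriceTier -> StoreType
Condition 1 (no descendant of AdSpend in the set): holds — descendants of AdSpend are {EmailOpen, PriorPurchase, StoreType}; none are in {PriceTier, Seasonality}.
Condition 2 (every backdoor path blocked by {PriceTier, Seasonality}):
  P1: blocked at fork node PriceTier ∈ conditioning set.
  P2: blocked at fork node PriceTier ∈ conditioning set.
  P3: blocked at fork node PriceTier ∈ conditioning set.
  P4: blocked at fork node PriceTier ∈ conditioning set.
{PriceTier, Seasonality} satisfies the backdoor criterion.

Yes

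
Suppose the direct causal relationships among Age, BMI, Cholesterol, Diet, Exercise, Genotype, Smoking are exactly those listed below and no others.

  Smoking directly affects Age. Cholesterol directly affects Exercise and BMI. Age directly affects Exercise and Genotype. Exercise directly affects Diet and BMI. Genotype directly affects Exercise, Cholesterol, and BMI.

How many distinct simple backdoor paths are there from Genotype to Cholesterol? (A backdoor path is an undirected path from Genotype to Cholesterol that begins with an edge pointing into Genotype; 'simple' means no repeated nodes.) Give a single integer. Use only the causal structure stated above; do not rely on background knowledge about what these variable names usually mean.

2

A backdoor path from Genotype to Cholesterol is any simple undirected path whose first edge points into Genotype (i.e. leaves Genotype via a parent).
Parents of Genotype: {Age}.
Enumerating:
  P1: Genotype <- Age -> Exercise <- Cholesterol
  P2: Genotype <- Age -> Exercise -> BMI <- Cholesterol
That exhausts the simple backdoor paths. Count: 2.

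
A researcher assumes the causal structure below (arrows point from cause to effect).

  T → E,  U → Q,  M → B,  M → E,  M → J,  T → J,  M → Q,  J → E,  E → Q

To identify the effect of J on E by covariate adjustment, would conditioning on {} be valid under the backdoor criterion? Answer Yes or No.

Backdoor paths from J to E (paths whose first edge points into J):
  P1: J <- M -> E
  P2: J <- M -> Q <- E
  P3: J <- T -> E
Condition 1 (no descendant of J in the set): holds — descendants of J are {E, Q}; none are in {}.
Condition 2 (every backdoor path blocked by {}):
  P1: open — no interior node is in the conditioning set.
  P2: blocked at collider Q (neither it nor any descendant is in the conditioning set).
  P3: open — no interior node is in the conditioning set.
{} does not satisfy the backdoor criterion.

No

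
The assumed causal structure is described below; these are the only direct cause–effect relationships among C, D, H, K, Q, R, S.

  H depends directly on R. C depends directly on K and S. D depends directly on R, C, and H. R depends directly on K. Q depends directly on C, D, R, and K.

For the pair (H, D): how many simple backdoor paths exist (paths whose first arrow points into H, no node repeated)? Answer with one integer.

8

A backdoor path from H to D is any simple undirected path whose first edge points into H (i.e. leaves H via a parent).
Parents of H: {R}.
Enumerating:
  P1: H <- R <- K -> C -> D
  P2: H <- R <- K -> C -> Q <- D
  P3: H <- R <- K -> Q <- C -> D
  P4: H <- R <- K -> Q <- D
  P5: H <- R -> D
  P6: H <- R -> Q <- K -> C -> D
  P7: H <- R -> Q <- C -> D
  P8: H <- R -> Q <- D
That exhausts the simple backdoor paths. Count: 8.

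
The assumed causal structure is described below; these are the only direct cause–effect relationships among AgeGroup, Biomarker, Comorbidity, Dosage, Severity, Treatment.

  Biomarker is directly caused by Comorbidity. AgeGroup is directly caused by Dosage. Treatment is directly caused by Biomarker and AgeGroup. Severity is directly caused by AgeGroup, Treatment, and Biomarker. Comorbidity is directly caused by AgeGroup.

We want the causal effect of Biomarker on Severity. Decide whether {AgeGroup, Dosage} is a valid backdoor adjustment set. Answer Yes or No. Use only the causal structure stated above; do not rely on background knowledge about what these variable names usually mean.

Backdoor paths from Biomarker to Severity (paths whose first edge points into Biomarker):
  P1: Biomarker <- Comorbidity <- AgeGroup -> Treatment -> Severity
  P2: Biomarker <- Comorbidity <- AgeGroup -> Severity
Condition 1 (no descendant of Biomarker in the set): holds — descendants of Biomarker are {Severity, Treatment}; none are in {AgeGroup, Dosage}.
Condition 2 (every backdoor path blocked by {AgeGroup, Dosage}):
  P1: blocked at fork node AgeGroup ∈ conditioning set.
  P2: blocked at fork node AgeGroup ∈ conditioning set.
{AgeGroup, Dosage} satisfies the backdoor criterion.

Yes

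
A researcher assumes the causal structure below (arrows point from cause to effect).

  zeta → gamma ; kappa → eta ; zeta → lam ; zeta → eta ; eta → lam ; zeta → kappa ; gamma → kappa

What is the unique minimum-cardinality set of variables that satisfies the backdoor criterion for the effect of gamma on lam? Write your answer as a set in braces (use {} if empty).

{zeta}

Variables eligible for adjustment (non-descendants of gamma, excluding gamma and lam): {zeta}.
Backdoor paths from gamma to lam:
  P1: gamma <- zeta -> kappa -> eta -> lam
  P2: gamma <- zeta -> eta -> lam
  P3: gamma <- zeta -> lam
The empty set is not sufficient: P1 (gamma <- zeta -> kappa -> eta -> lam) has no collider blocking it and no conditioned non-collider, so it is open.
Try {zeta}:
  P1: blocked at fork node zeta ∈ conditioning set.
  P2: blocked at fork node zeta ∈ conditioning set.
  P3: blocked at fork node zeta ∈ conditioning set.
{zeta} contains no descendant of gamma and blocks every backdoor path.
{zeta} is the unique smallest valid adjustment set.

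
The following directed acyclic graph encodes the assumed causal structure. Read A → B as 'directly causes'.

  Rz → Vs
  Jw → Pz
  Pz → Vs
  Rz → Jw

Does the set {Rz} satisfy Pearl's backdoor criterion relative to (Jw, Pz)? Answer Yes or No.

Yes

Backdoor paths from Jw to Pz (paths whose first edge points into Jw):
  P1: Jw <- Rz -> Vs <- Pz
Condition 1 (no descendant of Jw in the set): holds — descendants of Jw are {Pz, Vs}; none are in {Rz}.
Condition 2 (every backdoor path blocked by {Rz}):
  P1: blocked at fork node Rz ∈ conditioning set.
{Rz} satisfies the backdoor criterion.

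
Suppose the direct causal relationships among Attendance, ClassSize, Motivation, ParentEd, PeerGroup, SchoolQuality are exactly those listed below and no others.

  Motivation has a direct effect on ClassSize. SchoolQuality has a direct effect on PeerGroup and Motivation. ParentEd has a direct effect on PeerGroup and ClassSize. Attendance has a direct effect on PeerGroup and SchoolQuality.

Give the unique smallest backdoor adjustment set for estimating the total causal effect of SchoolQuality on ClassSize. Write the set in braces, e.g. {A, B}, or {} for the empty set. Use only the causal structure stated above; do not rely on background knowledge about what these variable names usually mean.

{}

Variables eligible for adjustment (non-descendants of SchoolQuality, excluding SchoolQuality and ClassSize): {Attendance, ParentEd}.
Backdoor paths from SchoolQuality to ClassSize:
  P1: SchoolQuality <- Attendance -> PeerGroup <- ParentEd -> ClassSize
Each backdoor path contains an unconditioned collider, so every path is already blocked with the empty conditioning set:
  P1: blocked at collider PeerGroup (neither it nor any descendant is in the conditioning set).
The empty set is therefore the unique smallest valid set.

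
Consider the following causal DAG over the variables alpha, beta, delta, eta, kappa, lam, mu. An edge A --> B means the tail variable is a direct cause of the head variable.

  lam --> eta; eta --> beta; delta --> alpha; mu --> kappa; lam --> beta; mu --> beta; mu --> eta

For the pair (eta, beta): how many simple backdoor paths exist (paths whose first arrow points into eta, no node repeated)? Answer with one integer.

A backdoor path from eta to beta is any simple undirected path whose first edge points into eta (i.e. leaves eta via a parent).
Parents of eta: {lam, mu}.
Enumerating:
  P1: eta <- lam -> beta
  P2: eta <- mu -> beta
That exhausts the simple backdoor paths. Count: 2.

2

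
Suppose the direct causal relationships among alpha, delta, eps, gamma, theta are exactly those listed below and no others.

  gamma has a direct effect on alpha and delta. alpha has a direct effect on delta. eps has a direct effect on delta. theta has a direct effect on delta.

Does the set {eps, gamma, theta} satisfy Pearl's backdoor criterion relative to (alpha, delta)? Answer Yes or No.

Yes

Backdoor paths from alpha to delta (paths whose first edge points into alpha):
  P1: alpha <- gamma -> delta
Condition 1 (no descendant of alpha in the set): holds — descendants of alpha are {delta}; none are in {eps, gamma, theta}.
Condition 2 (every backdoor path blocked by {eps, gamma, theta}):
  P1: blocked at fork node gamma ∈ conditioning set.
{eps, gamma, theta} satisfies the backdoor criterion.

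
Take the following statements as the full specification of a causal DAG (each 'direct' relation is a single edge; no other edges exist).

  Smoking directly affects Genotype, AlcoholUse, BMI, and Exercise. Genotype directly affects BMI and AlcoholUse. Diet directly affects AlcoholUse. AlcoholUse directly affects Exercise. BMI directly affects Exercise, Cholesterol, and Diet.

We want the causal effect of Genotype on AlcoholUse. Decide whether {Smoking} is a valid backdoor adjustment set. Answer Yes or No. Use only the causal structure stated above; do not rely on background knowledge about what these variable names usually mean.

Backdoor paths from Genotype to AlcoholUse (paths whose first edge points into Genotype):
  P1: Genotype <- Smoking -> BMI -> Diet -> AlcoholUse
  P2: Genotype <- Smoking -> BMI -> Exercise <- AlcoholUse
  P3: Genotype <- Smoking -> AlcoholUse
  P4: Genotype <- Smoking -> Exercise <- BMI -> Diet -> AlcoholUse
  P5: Genotype <- Smoking -> Exercise <- AlcoholUse
Condition 1 (no descendant of Genotype in the set): holds — descendants of Genotype are {AlcoholUse, BMI, Cholesterol, Diet, Exercise}; none are in {Smoking}.
Condition 2 (every backdoor path blocked by {Smoking}):
  P1: blocked at fork node Smoking ∈ conditioning set.
  P2: blocked at fork node Smoking ∈ conditioning set.
  P3: blocked at fork node Smoking ∈ conditioning set.
  P4: blocked at fork node Smoking ∈ conditioning set.
  P5: blocked at fork node Smoking ∈ conditioning set.
{Smoking} satisfies the backdoor criterion.

Yes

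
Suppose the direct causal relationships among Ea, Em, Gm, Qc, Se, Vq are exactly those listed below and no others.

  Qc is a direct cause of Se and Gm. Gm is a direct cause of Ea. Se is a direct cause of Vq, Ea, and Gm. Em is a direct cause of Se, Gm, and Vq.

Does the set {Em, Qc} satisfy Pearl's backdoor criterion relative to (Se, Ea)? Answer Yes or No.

Yes

Backdoor paths from Se to Ea (paths whose first edge points into Se):
  P1: Se <- Em -> Gm -> Ea
  P2: Se <- Qc -> Gm -> Ea
Condition 1 (no descendant of Se in the set): holds — descendants of Se are {Ea, Gm, Vq}; none are in {Em, Qc}.
Condition 2 (every backdoor path blocked by {Em, Qc}):
  P1: blocked at fork node Em ∈ conditioning set.
  P2: blocked at fork node Qc ∈ conditioning set.
{Em, Qc} satisfies the backdoor criterion.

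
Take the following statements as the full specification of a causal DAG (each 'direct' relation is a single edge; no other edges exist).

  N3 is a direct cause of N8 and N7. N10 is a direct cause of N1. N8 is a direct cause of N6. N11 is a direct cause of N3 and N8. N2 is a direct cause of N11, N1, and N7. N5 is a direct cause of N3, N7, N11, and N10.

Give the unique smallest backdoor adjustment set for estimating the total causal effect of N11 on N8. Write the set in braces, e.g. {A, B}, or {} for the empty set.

{N5}

Variables eligible for adjustment (non-descendants of N11, excluding N11 and N8): {N1, N10, N2, N5}.
Backdoor paths from N11 to N8:
  P1: N11 <- N2 -> N7 <- N5 -> N3 -> N8
  P2: N11 <- N2 -> N7 <- N3 -> N8
  P3: N11 <- N2 -> N1 <- N10 <- N5 -> N3 -> N8
  P4: N11 <- N2 -> N1 <- N10 <- N5 -> N7 <- N3 -> N8
  P5: N11 <- N5 -> N10 -> N1 <- N2 -> N7 <- N3 -> N8
  P6: N11 <- N5 -> N3 -> N8
  P7: N11 <- N5 -> N7 <- N3 -> N8
The empty set is not sufficient: P6 (N11 <- N5 -> N3 -> N8) has no collider blocking it and no conditioned non-collider, so it is open.
Try {N5}:
  P1: blocked at collider N7 (neither it nor any descendant is in the conditioning set).
  P2: blocked at collider N7 (neither it nor any descendant is in the conditioning set).
  P3: blocked at collider N1 (neither it nor any descendant is in the conditioning set).
  P4: blocked at collider N1 (neither it nor any descendant is in the conditioning set).
  P5: blocked at fork node N5 ∈ conditioning set.
  P6: blocked at fork node N5 ∈ conditioning set.
  P7: blocked at fork node N5 ∈ conditioning set.
{N5} contains no descendant of N11 and blocks every backdoor path.
No other singleton works — e.g. {N2} leaves P6 open — so {N5} is the unique smallest valid adjustment set.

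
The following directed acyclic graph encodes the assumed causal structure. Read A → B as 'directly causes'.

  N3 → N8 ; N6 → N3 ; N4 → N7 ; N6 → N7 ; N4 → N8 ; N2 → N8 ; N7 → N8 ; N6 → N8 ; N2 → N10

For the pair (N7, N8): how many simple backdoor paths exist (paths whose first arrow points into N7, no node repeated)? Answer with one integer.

3

A backdoor path from N7 to N8 is any simple undirected path whose first edge points into N7 (i.e. leaves N7 via a parent).
Parents of N7: {N4, N6}.
Enumerating:
  P1: N7 <- N6 -> N3 -> N8
  P2: N7 <- N6 -> N8
  P3: N7 <- N4 -> N8
That exhausts the simple backdoor paths. Count: 3.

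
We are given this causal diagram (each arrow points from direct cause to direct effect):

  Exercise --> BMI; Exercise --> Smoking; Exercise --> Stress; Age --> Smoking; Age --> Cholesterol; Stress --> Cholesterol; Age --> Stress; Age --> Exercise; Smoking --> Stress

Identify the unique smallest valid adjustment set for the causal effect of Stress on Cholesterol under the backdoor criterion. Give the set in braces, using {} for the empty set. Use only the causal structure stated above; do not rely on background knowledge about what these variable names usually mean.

{Age}

Variables eligible for adjustment (non-descendants of Stress, excluding Stress and Cholesterol): {Age, BMI, Exercise, Smoking}.
Backdoor paths from Stress to Cholesterol:
  P1: Stress <- Age -> Cholesterol
  P2: Stress <- Exercise <- Age -> Cholesterol
  P3: Stress <- Exercise -> Smoking <- Age -> Cholesterol
  P4: Stress <- Smoking <- Age -> Cholesterol
  P5: Stress <- Smoking <- Exercise <- Age -> Cholesterol
The empty set is not sufficient: P1 (Stress <- Age -> Cholesterol) has no collider blocking it and no conditioned non-collider, so it is open.
Try {Age}:
  P1: blocked at fork node Age ∈ conditioning set.
  P2: blocked at fork node Age ∈ conditioning set.
  P3: blocked at collider Smoking (neither it nor any descendant is in the conditioning set).
  P4: blocked at fork node Age ∈ conditioning set.
  P5: blocked at fork node Age ∈ conditioning set.
{Age} contains no descendant of Stress and blocks every backdoor path.
No other singleton works — e.g. {Exercise} leaves P1 open — so {Age} is the unique smallest valid adjustment set.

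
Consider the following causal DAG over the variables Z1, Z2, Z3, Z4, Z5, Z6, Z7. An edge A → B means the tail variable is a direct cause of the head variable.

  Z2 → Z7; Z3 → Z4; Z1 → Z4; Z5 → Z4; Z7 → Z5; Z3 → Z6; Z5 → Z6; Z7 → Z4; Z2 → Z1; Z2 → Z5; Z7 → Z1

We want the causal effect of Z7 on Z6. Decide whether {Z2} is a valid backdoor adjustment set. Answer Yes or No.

Backdoor paths from Z7 to Z6 (paths whose first edge points into Z7):
  P1: Z7 <- Z2 -> Z1 -> Z4 <- Z3 -> Z6
  P2: Z7 <- Z2 -> Z1 -> Z4 <- Z5 -> Z6
  P3: Z7 <- Z2 -> Z5 -> Z6
  P4: Z7 <- Z2 -> Z5 -> Z4 <- Z3 -> Z6
Condition 1 (no descendant of Z7 in the set): holds — descendants of Z7 are {Z1, Z4, Z5, Z6}; none are in {Z2}.
Condition 2 (every backdoor path blocked by {Z2}):
  P1: blocked at fork node Z2 ∈ conditioning set.
  P2: blocked at fork node Z2 ∈ conditioning set.
  P3: blocked at fork node Z2 ∈ conditioning set.
  P4: blocked at fork node Z2 ∈ conditioning set.
{Z2} satisfies the backdoor criterion.

Yes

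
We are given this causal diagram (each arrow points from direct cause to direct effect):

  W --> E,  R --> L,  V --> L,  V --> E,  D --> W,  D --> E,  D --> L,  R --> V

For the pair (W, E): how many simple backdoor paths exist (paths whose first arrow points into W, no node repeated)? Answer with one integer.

3

A backdoor path from W to E is any simple undirected path whose first edge points into W (i.e. leaves W via a parent).
Parents of W: {D}.
Enumerating:
  P1: W <- D -> L <- R -> V -> E
  P2: W <- D -> L <- V -> E
  P3: W <- D -> E
That exhausts the simple backdoor paths. Count: 3.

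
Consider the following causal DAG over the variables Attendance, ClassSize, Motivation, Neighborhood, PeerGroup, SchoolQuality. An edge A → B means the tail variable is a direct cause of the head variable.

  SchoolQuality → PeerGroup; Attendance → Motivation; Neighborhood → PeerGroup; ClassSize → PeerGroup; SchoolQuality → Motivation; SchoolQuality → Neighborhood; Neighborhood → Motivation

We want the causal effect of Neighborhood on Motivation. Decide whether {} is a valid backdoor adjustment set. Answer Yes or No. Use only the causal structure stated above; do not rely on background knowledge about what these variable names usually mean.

No

Backdoor paths from Neighborhood to Motivation (paths whose first edge points into Neighborhood):
  P1: Neighborhood <- SchoolQuality -> Motivation
Condition 1 (no descendant of Neighborhood in the set): holds — descendants of Neighborhood are {Motivation, PeerGroup}; none are in {}.
Condition 2 (every backdoor path blocked by {}):
  P1: open — no interior node is in the conditioning set.
{} does not satisfy the backdoor criterion.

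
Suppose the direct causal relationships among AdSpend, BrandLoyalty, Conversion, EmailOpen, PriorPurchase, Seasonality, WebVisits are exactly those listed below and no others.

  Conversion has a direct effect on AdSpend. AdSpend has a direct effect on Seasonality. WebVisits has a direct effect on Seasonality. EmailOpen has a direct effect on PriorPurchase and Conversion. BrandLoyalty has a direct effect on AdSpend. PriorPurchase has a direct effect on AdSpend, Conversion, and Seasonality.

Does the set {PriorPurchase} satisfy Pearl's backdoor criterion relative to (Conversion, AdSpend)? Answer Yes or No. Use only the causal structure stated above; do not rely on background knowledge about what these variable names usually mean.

Yes

Backdoor paths from Conversion to AdSpend (paths whose first edge points into Conversion):
  P1: Conversion <- EmailOpen -> PriorPurchase -> AdSpend
  P2: Conversion <- EmailOpen -> PriorPurchase -> Seasonality <- AdSpend
  P3: Conversion <- PriorPurchase -> AdSpend
  P4: Conversion <- PriorPurchase -> Seasonality <- AdSpend
Condition 1 (no descendant of Conversion in the set): holds — descendants of Conversion are {AdSpend, Seasonality}; none are in {PriorPurchase}.
Condition 2 (every backdoor path blocked by {PriorPurchase}):
  P1: blocked at chain node PriorPurchase ∈ conditioning set.
  P2: blocked at chain node PriorPurchase ∈ conditioning set.
  P3: blocked at fork node PriorPurchase ∈ conditioning set.
  P4: blocked at fork node PriorPurchase ∈ conditioning set.
{PriorPurchase} satisfies the backdoor criterion.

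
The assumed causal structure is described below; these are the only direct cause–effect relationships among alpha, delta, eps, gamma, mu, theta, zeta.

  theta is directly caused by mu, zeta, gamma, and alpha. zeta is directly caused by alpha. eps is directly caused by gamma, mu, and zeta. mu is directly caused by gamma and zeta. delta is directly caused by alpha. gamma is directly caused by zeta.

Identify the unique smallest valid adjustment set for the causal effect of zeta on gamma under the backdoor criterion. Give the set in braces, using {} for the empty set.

Variables eligible for adjustment (non-descendants of zeta, excluding zeta and gamma): {alpha, delta}.
Backdoor paths from zeta to gamma:
  P1: zeta <- alpha -> theta <- gamma
  P2: zeta <- alpha -> theta <- mu <- gamma
  P3: zeta <- alpha -> theta <- mu -> eps <- gamma
Each backdoor path contains an unconditioned collider, so every path is already blocked with the empty conditioning set:
  P1: blocked at collider theta (neither it nor any descendant is in the conditioning set).
  P2: blocked at collider theta (neither it nor any descendant is in the conditioning set).
  P3: blocked at collider theta (neither it nor any descendant is in the conditioning set).
The empty set is therefore the unique smallest valid set.

{}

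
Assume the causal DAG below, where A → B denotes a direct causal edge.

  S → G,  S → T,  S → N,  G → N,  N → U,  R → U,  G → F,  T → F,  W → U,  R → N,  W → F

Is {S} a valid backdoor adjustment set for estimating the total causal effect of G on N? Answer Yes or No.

Backdoor paths from G to N (paths whose first edge points into G):
  P1: G <- S -> T -> F <- W -> U <- R -> N
  P2: G <- S -> T -> F <- W -> U <- N
  P3: G <- S -> N
Condition 1 (no descendant of G in the set): holds — descendants of G are {F, N, U}; none are in {S}.
Condition 2 (every backdoor path blocked by {S}):
  P1: blocked at fork node S ∈ conditioning set.
  P2: blocked at fork node S ∈ conditioning set.
  P3: blocked at fork node S ∈ conditioning set.
{S} satisfies the backdoor criterion.

Yes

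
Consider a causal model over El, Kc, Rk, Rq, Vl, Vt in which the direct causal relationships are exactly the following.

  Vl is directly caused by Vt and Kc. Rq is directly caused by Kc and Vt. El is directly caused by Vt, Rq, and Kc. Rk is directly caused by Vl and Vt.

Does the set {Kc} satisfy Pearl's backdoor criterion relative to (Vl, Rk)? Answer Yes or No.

No

Backdoor paths from Vl to Rk (paths whose first edge points into Vl):
  P1: Vl <- Kc -> Rq <- Vt -> Rk
  P2: Vl <- Kc -> Rq -> El <- Vt -> Rk
  P3: Vl <- Kc -> El <- Vt -> Rk
  P4: Vl <- Kc -> El <- Rq <- Vt -> Rk
  P5: Vl <- Vt -> Rk
Condition 1 (no descendant of Vl in the set): holds — descendants of Vl are {Rk}; none are in {Kc}.
Condition 2 (every backdoor path blocked by {Kc}):
  P1: blocked at fork node Kc ∈ conditioning set.
  P2: blocked at fork node Kc ∈ conditioning set.
  P3: blocked at fork node Kc ∈ conditioning set.
  P4: blocked at fork node Kc ∈ conditioning set.
  P5: open — no interior node is in the conditioning set.
{Kc} does not satisfy the backdoor criterion.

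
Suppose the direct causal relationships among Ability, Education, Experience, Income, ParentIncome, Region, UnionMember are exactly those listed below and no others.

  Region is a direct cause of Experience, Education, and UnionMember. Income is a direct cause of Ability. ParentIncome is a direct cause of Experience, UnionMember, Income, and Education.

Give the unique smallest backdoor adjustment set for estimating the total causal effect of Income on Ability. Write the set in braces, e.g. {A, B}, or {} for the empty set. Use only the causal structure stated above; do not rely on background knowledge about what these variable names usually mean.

{}

Variables eligible for adjustment (non-descendants of Income, excluding Income and Ability): {Education, Experience, ParentIncome, Region, UnionMember}.
Backdoor paths from Income to Ability:
  (none)
With no backdoor paths the empty set already satisfies the criterion, and it is trivially minimal.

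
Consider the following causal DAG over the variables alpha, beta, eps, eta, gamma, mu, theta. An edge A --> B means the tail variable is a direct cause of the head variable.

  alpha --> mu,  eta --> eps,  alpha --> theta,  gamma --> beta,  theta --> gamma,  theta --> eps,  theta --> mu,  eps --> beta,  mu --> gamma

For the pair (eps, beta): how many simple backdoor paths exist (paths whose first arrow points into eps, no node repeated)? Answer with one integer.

3

A backdoor path from eps to beta is any simple undirected path whose first edge points into eps (i.e. leaves eps via a parent).
Parents of eps: {eta, theta}.
Enumerating:
  P1: eps <- theta <- alpha -> mu -> gamma -> beta
  P2: eps <- theta -> mu -> gamma -> beta
  P3: eps <- theta -> gamma -> beta
That exhausts the simple backdoor paths. Count: 3.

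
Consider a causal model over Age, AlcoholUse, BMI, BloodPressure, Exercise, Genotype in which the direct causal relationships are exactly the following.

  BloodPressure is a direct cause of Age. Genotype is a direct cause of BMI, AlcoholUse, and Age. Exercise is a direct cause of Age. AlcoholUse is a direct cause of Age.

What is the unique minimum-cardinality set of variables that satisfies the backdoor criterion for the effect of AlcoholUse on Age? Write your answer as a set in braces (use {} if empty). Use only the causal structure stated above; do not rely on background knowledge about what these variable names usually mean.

{Genotype}

Variables eligible for adjustment (non-descendants of AlcoholUse, excluding AlcoholUse and Age): {BMI, BloodPressure, Exercise, Genotype}.
Backdoor paths from AlcoholUse to Age:
  P1: AlcoholUse <- Genotype -> Age
The empty set is not sufficient: P1 (AlcoholUse <- Genotype -> Age) has no collider blocking it and no conditioned non-collider, so it is open.
Try {Genotype}:
  P1: blocked at fork node Genotype ∈ conditioning set.
{Genotype} contains no descendant of AlcoholUse and blocks every backdoor path.
No other singleton works — e.g. {BMI} leaves P1 open — so {Genotype} is the unique smallest valid adjustment set.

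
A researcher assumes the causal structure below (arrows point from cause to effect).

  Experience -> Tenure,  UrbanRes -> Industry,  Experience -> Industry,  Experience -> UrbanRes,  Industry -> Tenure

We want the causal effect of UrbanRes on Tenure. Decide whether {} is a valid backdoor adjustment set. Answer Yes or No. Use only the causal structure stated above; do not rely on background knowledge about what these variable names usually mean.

No

Backdoor paths from UrbanRes to Tenure (paths whose first edge points into UrbanRes):
  P1: UrbanRes <- Experience -> Industry -> Tenure
  P2: UrbanRes <- Experience -> Tenure
Condition 1 (no descendant of UrbanRes in the set): holds — descendants of UrbanRes are {Industry, Tenure}; none are in {}.
Condition 2 (every backdoor path blocked by {}):
  P1: open — no interior node is in the conditioning set.
  P2: open — no interior node is in the conditioning set.
{} does not satisfy the backdoor criterion.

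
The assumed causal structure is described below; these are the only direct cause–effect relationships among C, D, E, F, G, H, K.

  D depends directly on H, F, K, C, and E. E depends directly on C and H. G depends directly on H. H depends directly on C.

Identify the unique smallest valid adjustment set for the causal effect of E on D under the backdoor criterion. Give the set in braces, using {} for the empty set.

{C, H}

Variables eligible for adjustment (non-descendants of E, excluding E and D): {C, F, G, H, K}.
Backdoor paths from E to D:
  P1: E <- C -> H -> D
  P2: E <- C -> D
  P3: E <- H <- C -> D
  P4: E <- H -> D
The empty set is not sufficient: P1 (E <- C -> H -> D) has no collider blocking it and no conditioned non-collider, so it is open.
Try {C, H}:
  P1: blocked at fork node C ∈ conditioning set.
  P2: blocked at fork node C ∈ conditioning set.
  P3: blocked at chain node H ∈ conditioning set.
  P4: blocked at fork node H ∈ conditioning set.
{C, H} contains no descendant of E and blocks every backdoor path.
Every element of {C, H} is needed (dropping C leaves P2 open; dropping H leaves P4 open), so no proper subset is valid.
Among all size-2 subsets of the eligible variables, only {C, H} blocks every backdoor path, so it is the unique smallest valid adjustment set.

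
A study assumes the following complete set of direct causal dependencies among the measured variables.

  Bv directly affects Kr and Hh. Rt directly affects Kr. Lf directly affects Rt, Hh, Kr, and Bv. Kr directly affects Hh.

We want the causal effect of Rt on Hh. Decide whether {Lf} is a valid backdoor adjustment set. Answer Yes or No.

Yes

Backdoor paths from Rt to Hh (paths whose first edge points into Rt):
  P1: Rt <- Lf -> Bv -> Kr -> Hh
  P2: Rt <- Lf -> Bv -> Hh
  P3: Rt <- Lf -> Kr <- Bv -> Hh
  P4: Rt <- Lf -> Kr -> Hh
  P5: Rt <- Lf -> Hh
Condition 1 (no descendant of Rt in the set): holds — descendants of Rt are {Hh, Kr}; none are in {Lf}.
Condition 2 (every backdoor path blocked by {Lf}):
  P1: blocked at fork node Lf ∈ conditioning set.
  P2: blocked at fork node Lf ∈ conditioning set.
  P3: blocked at fork node Lf ∈ conditioning set.
  P4: blocked at fork node Lf ∈ conditioning set.
  P5: blocked at fork node Lf ∈ conditioning set.
{Lf} satisfies the backdoor criterion.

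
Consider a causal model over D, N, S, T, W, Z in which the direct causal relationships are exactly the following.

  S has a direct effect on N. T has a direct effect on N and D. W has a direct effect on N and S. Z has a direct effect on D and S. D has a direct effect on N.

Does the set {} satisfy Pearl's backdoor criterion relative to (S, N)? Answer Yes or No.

Backdoor paths from S to N (paths whose first edge points into S):
  P1: S <- Z -> D <- T -> N
  P2: S <- Z -> D -> N
  P3: S <- W -> N
Condition 1 (no descendant of S in the set): holds — descendants of S are {N}; none are in {}.
Condition 2 (every backdoor path blocked by {}):
  P1: blocked at collider D (neither it nor any descendant is in the conditioning set).
  P2: open — no interior node is in the conditioning set.
  P3: open — no interior node is in the conditioning set.
{} does not satisfy the backdoor criterion.

No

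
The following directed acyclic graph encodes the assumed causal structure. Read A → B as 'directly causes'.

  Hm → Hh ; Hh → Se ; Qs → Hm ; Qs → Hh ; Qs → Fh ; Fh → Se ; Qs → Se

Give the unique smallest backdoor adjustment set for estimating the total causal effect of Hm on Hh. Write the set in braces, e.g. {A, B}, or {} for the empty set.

Variables eligible for adjustment (non-descendants of Hm, excluding Hm and Hh): {Fh, Qs}.
Backdoor paths from Hm to Hh:
  P1: Hm <- Qs -> Hh
  P2: Hm <- Qs -> Fh -> Se <- Hh
  P3: Hm <- Qs -> Se <- Hh
The empty set is not sufficient: P1 (Hm <- Qs -> Hh) has no collider blocking it and no conditioned non-collider, so it is open.
Try {Qs}:
  P1: blocked at fork node Qs ∈ conditioning set.
  P2: blocked at fork node Qs ∈ conditioning set.
  P3: blocked at fork node Qs ∈ conditioning set.
{Qs} contains no descendant of Hm and blocks every backdoor path.
No other singleton works — e.g. {Fh} leaves P1 open — so {Qs} is the unique smallest valid adjustment set.

{Qs}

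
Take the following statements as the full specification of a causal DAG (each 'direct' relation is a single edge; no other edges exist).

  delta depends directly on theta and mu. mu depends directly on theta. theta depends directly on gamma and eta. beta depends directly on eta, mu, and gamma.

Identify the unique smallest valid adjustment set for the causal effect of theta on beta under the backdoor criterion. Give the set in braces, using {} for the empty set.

Variables eligible for adjustment (non-descendants of theta, excluding theta and beta): {eta, gamma}.
Backdoor paths from theta to beta:
  P1: theta <- gamma -> beta
  P2: theta <- eta -> beta
The empty set is not sufficient: P1 (theta <- gamma -> beta) has no collider blocking it and no conditioned non-collider, so it is open.
Try {eta, gamma}:
  P1: blocked at fork node gamma ∈ conditioning set.
  P2: blocked at fork node eta ∈ conditioning set.
{eta, gamma} contains no descendant of theta and blocks every backdoor path.
Every element of {eta, gamma} is needed (dropping eta leaves P2 open; dropping gamma leaves P1 open), so no proper subset is valid.
Among all size-2 subsets of the eligible variables, only {eta, gamma} blocks every backdoor path, so it is the unique smallest valid adjustment set.

{eta, gamma}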